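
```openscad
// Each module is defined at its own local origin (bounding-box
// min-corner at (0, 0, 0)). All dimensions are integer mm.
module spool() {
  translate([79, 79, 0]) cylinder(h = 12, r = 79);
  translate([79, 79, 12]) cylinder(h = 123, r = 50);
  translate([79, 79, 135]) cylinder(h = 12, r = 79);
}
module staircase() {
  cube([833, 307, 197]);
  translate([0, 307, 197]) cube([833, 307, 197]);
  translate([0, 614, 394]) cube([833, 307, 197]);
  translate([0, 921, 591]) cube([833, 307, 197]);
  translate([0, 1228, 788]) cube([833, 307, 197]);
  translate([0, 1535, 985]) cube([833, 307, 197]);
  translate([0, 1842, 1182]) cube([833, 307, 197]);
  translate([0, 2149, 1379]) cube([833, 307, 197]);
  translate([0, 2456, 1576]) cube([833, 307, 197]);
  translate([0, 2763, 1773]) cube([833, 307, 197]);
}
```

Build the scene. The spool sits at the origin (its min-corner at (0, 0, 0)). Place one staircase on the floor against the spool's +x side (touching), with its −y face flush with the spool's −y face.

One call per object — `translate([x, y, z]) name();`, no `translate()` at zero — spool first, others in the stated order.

spool();
translate([158, 0, 0]) staircase();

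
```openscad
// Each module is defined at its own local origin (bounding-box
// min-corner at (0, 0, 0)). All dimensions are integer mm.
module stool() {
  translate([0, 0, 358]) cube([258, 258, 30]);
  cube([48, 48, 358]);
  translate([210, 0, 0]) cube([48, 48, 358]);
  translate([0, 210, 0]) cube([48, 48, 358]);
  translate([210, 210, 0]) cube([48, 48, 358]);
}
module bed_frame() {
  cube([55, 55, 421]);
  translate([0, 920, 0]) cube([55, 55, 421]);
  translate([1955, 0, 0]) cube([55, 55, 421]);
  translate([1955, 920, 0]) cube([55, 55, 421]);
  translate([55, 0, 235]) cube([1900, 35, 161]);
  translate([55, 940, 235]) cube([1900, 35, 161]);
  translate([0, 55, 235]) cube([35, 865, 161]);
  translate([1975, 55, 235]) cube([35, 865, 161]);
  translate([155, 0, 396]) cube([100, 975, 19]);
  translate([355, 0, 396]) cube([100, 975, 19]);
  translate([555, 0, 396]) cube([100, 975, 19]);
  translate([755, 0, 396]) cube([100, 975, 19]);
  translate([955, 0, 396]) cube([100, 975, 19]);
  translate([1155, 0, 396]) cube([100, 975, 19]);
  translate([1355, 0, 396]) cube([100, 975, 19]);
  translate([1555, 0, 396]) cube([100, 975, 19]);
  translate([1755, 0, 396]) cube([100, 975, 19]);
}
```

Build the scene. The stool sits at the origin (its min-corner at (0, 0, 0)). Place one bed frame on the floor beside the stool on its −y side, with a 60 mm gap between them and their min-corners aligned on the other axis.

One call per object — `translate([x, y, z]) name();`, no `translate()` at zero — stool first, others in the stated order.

stool();
translate([0, -1035, 0]) bed_frame();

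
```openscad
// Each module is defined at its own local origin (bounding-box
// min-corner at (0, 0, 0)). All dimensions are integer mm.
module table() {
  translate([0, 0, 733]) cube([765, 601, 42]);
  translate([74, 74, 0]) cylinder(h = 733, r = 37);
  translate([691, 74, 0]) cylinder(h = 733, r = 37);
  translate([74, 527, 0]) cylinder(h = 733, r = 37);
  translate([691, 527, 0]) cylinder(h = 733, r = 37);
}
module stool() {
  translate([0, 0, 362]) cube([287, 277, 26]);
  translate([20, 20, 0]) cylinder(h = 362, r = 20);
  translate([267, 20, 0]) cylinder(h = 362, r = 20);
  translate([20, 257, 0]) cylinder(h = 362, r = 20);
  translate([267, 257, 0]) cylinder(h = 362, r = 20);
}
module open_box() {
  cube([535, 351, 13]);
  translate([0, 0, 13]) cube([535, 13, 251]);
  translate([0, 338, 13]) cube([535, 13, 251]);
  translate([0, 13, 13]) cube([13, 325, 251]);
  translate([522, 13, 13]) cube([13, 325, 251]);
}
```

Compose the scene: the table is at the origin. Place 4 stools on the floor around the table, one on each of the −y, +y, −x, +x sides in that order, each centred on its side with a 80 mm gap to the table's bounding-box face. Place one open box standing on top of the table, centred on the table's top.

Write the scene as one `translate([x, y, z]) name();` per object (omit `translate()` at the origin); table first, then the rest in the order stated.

table();
translate([239, -357, 0]) stool();
translate([239, 681, 0]) stool();
translate([-367, 162, 0]) stool();
translate([845, 162, 0]) stool();
translate([115, 125, 775]) open_box();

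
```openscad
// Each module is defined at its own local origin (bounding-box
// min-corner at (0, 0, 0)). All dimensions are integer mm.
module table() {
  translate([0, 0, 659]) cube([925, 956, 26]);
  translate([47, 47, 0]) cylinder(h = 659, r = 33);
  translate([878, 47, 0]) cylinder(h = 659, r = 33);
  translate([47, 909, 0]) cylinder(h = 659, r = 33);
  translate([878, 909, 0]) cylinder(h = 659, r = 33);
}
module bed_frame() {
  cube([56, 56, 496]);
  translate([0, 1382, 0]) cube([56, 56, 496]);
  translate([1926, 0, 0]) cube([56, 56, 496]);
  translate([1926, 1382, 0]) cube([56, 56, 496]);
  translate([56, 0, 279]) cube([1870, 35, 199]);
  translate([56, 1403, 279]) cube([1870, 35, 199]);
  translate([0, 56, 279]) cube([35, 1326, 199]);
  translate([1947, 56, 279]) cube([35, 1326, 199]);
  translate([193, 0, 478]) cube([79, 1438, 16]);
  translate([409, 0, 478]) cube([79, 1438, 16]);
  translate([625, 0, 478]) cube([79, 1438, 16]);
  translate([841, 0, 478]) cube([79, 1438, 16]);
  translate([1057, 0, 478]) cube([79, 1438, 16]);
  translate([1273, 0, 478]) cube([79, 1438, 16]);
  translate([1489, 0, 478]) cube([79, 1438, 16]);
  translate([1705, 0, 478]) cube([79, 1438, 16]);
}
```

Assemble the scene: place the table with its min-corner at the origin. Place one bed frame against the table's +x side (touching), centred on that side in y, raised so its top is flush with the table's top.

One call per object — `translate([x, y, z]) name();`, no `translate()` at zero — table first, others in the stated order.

table();
translate([925, -241, 189]) bed_frame();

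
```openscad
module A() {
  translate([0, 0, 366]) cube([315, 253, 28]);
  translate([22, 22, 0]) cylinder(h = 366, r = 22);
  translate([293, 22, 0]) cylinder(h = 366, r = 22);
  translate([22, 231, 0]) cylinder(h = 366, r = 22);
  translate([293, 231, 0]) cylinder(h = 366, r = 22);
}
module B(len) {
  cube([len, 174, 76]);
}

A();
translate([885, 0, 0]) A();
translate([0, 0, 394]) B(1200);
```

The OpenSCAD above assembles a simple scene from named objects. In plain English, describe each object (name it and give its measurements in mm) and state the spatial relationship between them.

A is a four-legged stool. The seat is a 315×253×28 mm slab whose top surface is at z = 394 mm; four round legs, each 44 mm in diameter, run from the floor (z = 0) to the underside of the seat, each leg's axis is inset half a diameter from the nearest pair of seat edges (so the leg's bounding box is flush with the corner).

B is a rectangular beam 1200 mm long (x), 174 mm deep (y), 76 mm thick (z).

The beam spans the tops of two stools placed 570 mm apart, resting at z = 394 mm.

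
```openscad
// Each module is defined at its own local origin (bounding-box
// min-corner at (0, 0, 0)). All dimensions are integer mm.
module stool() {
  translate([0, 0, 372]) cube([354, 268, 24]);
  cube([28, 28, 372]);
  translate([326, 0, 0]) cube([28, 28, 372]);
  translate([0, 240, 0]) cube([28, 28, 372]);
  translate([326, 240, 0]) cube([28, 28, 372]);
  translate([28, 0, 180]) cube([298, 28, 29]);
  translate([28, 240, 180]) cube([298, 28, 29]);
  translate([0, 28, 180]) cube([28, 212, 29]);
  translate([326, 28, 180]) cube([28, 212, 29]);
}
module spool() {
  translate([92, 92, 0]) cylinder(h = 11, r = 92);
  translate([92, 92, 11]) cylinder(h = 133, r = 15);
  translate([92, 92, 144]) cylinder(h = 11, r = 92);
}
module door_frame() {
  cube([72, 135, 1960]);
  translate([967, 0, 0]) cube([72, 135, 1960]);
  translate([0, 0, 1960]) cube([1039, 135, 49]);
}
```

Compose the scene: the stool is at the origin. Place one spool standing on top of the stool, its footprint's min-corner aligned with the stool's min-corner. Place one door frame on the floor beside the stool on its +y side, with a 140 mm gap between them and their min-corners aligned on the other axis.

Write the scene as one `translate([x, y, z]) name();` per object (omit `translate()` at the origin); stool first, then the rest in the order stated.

stool();
translate([0, 0, 396]) spool();
translate([0, 408, 0]) door_frame();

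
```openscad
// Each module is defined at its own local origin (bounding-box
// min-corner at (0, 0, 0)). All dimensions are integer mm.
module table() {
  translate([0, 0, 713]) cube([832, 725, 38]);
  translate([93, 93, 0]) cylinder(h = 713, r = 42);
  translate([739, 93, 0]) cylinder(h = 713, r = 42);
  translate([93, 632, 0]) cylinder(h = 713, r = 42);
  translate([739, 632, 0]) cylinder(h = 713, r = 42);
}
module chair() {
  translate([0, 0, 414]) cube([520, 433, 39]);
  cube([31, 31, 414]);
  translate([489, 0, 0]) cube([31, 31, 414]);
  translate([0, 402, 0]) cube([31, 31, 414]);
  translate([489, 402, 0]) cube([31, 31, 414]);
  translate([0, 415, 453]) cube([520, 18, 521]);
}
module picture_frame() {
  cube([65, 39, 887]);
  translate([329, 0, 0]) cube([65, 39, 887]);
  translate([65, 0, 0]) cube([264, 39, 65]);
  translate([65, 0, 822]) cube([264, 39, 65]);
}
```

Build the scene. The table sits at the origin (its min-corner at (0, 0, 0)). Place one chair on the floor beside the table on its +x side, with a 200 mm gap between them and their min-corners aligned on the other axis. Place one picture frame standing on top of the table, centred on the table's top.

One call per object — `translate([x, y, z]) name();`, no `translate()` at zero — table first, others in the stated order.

table();
translate([1032, 0, 0]) chair();
translate([219, 343, 751]) picture_frame();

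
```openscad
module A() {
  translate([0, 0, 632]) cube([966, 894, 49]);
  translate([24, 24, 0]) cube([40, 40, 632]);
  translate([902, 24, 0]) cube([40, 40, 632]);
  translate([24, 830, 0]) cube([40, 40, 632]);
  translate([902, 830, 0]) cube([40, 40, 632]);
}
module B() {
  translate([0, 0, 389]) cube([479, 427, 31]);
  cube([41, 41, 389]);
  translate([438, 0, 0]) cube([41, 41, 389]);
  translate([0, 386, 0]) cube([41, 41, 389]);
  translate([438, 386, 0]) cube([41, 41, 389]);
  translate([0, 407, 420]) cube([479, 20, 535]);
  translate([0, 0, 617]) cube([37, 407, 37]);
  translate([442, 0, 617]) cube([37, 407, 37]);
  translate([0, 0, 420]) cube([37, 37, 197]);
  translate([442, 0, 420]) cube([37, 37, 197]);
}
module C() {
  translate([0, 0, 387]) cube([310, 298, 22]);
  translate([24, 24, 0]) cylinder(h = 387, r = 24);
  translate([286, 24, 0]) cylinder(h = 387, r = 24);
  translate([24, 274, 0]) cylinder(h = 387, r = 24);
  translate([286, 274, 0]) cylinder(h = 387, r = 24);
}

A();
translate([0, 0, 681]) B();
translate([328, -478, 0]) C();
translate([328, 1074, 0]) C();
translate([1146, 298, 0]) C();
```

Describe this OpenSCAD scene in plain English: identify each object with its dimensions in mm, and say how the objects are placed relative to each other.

A is a table with a 966×894 mm rectangular top, 49 mm thick, top surface at z = 681 mm, supported by four 40×40 mm square legs, each inset 24 mm from the nearest pair of top edges, running from the floor.

B is a chair. The seat is a 479×427×31 mm slab with its top at z = 420 mm, on four 41×41 mm corner legs (flush with the seat edges, standing on z = 0). A flat backrest 20 mm thick, 535 mm tall, spans the full seat width and rises from the seat top along its +y edge, rear face flush with the rear of the seat. Two armrests of 37×37 mm section run along each side from the seat's front edge to the front of the backrest, top faces 234 mm above the seat top and outer faces flush with the seat's x-edges; a 37×37 mm post under the front of each armrest stands on the seat at the front corner.

C is a four-legged stool. The seat is a 310×298×22 mm slab whose top surface is at z = 409 mm; four round legs, each 48 mm in diameter, run from the floor (z = 0) to the underside of the seat, each leg's axis is inset half a diameter from the nearest pair of seat edges (so the leg's bounding box is flush with the corner).

The chair is on top of the table. Three stools sit around the table at the −y, +y, +x sides.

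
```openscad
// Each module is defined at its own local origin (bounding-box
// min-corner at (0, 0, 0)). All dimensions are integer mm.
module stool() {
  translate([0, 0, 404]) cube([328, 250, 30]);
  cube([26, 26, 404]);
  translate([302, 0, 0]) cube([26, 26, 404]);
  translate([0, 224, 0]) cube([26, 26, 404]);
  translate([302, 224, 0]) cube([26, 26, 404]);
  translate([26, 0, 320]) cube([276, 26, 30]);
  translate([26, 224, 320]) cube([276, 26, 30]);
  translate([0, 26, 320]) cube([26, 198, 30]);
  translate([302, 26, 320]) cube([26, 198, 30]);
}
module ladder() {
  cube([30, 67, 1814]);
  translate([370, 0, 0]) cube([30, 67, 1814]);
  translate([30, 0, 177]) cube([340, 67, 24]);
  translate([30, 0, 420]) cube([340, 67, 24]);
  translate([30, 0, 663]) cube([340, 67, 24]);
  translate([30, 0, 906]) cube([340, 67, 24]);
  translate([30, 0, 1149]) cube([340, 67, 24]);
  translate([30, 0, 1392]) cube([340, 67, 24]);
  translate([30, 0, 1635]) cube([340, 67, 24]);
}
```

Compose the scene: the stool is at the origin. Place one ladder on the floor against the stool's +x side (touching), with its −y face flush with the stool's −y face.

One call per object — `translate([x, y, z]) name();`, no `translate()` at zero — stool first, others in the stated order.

stool();
translate([328, 0, 0]) ladder();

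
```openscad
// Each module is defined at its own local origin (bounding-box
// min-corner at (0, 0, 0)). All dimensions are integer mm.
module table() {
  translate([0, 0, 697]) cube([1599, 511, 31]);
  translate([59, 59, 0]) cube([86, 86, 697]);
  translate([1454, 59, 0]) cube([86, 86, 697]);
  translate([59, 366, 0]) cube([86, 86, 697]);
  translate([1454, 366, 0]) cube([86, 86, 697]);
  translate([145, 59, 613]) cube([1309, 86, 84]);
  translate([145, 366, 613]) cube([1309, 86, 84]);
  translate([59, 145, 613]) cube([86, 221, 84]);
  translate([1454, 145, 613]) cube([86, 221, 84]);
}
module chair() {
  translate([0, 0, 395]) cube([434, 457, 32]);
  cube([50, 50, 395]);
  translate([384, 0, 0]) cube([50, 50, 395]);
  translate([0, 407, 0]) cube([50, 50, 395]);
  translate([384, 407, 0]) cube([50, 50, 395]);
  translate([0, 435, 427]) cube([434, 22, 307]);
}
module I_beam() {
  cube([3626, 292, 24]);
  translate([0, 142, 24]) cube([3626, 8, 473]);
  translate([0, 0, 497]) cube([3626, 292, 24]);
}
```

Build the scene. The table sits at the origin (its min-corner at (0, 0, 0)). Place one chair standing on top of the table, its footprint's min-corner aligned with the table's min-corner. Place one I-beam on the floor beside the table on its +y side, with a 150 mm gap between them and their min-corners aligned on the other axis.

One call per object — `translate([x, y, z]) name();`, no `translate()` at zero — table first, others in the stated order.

table();
translate([0, 0, 728]) chair();
translate([0, 661, 0]) I_beam();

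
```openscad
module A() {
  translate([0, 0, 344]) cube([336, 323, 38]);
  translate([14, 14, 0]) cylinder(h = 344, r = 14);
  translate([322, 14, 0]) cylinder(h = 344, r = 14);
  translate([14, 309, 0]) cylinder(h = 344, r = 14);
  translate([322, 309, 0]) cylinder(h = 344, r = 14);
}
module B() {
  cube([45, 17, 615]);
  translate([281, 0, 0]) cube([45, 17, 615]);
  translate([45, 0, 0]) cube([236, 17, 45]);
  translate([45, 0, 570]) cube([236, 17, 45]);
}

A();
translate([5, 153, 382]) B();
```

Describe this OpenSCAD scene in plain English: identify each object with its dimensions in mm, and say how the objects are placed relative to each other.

A is a four-legged stool. The seat is 336×323 mm, 38 mm thick, top at z = 382 mm. It stands on four round legs, each 28 mm in diameter, from z = 0 to the seat underside, each leg's axis is inset half a diameter from the nearest pair of seat edges (so the leg's bounding box is flush with the corner).

B is a picture frame with a 236×525 mm rectangular opening (x by z) and a uniform 45 mm border on every side. Frame depth is 17 mm along y. It is built from two vertical stiles running the full outside height and two horizontal rails spanning the gap between the stiles.

The picture frame is on top of the stool, centred.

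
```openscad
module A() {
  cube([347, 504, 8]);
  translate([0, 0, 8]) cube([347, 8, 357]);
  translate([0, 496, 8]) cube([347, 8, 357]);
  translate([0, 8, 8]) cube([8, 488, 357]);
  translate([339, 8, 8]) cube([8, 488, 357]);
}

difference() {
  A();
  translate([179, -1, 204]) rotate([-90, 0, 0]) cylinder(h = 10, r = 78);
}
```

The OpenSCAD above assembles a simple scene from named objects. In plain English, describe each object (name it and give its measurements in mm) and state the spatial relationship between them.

A is an open-topped rectangular box: outside dimensions 347×504×365 mm, with a uniform wall and base thickness of 8 mm. The base is a full 347×504 slab on the floor; four walls sit on top of the base. The front and back walls (the −y and +y sides) span the full width; the two side walls fit between them.

The open box has a circular hole of radius 78 mm through its front wall, centred at (x = 179, z = 204).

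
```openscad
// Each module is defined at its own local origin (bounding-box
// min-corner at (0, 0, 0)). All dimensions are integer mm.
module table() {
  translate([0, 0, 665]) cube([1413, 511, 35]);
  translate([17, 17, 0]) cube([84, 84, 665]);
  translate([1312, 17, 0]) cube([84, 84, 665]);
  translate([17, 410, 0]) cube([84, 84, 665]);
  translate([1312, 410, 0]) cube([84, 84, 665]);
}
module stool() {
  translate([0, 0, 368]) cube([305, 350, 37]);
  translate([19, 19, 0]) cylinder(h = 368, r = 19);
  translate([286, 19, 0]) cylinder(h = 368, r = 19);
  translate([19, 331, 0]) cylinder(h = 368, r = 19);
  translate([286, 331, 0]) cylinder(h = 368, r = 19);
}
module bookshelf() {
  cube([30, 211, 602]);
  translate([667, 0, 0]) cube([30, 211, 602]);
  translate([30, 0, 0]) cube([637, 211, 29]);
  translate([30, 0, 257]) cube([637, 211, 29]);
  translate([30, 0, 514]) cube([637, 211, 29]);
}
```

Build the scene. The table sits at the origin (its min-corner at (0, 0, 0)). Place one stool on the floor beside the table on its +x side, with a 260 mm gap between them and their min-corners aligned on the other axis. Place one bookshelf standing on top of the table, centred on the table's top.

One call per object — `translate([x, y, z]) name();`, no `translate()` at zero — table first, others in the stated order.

table();
translate([1673, 0, 0]) stool();
translate([358, 150, 700]) bookshelf();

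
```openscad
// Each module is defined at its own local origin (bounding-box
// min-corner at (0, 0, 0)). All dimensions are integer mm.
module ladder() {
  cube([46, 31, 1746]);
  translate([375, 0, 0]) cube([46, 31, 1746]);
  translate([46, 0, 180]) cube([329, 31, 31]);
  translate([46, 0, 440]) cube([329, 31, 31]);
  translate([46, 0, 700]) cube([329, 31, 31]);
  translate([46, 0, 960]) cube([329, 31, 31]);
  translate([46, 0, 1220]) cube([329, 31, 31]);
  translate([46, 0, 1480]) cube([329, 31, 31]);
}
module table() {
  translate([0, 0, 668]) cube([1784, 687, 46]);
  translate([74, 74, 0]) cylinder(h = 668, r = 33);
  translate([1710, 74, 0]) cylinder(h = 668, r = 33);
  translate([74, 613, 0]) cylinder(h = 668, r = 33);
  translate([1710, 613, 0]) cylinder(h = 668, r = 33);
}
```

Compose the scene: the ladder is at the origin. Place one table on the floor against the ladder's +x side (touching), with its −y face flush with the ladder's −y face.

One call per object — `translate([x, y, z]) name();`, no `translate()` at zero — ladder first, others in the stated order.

ladder();
translate([421, 0, 0]) table();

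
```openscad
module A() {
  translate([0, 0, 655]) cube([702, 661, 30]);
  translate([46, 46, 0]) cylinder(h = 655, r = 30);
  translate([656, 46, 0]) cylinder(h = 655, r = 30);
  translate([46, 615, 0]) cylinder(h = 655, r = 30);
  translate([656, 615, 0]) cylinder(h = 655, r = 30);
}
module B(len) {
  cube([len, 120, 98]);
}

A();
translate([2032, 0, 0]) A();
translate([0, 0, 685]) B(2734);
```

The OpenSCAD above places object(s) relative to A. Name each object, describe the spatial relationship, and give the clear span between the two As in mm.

A is a table. B is a beam. A beam spans the tops of two tables. The clear span between the two tables is 1330 mm.

Second table starts at x = 2032; first ends at x = 702; clear span = 2032 − 702 = 1330 mm.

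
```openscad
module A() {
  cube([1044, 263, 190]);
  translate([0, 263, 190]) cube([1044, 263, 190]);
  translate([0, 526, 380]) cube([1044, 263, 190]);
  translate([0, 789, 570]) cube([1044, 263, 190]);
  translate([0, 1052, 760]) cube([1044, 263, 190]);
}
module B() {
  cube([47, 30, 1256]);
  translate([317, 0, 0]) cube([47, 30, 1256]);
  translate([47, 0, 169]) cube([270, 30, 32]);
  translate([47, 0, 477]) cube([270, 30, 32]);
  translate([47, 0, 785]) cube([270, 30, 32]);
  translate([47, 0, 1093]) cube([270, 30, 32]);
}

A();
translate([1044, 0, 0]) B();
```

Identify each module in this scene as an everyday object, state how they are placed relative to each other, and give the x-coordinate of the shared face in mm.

The staircase's +x face and the ladder's −x face are both at x = 1044 mm.

A is a staircase. B is a ladder. The ladder is against the staircase's +x side, with their −y faces flush. The x-coordinate of the shared face is 1044 mm.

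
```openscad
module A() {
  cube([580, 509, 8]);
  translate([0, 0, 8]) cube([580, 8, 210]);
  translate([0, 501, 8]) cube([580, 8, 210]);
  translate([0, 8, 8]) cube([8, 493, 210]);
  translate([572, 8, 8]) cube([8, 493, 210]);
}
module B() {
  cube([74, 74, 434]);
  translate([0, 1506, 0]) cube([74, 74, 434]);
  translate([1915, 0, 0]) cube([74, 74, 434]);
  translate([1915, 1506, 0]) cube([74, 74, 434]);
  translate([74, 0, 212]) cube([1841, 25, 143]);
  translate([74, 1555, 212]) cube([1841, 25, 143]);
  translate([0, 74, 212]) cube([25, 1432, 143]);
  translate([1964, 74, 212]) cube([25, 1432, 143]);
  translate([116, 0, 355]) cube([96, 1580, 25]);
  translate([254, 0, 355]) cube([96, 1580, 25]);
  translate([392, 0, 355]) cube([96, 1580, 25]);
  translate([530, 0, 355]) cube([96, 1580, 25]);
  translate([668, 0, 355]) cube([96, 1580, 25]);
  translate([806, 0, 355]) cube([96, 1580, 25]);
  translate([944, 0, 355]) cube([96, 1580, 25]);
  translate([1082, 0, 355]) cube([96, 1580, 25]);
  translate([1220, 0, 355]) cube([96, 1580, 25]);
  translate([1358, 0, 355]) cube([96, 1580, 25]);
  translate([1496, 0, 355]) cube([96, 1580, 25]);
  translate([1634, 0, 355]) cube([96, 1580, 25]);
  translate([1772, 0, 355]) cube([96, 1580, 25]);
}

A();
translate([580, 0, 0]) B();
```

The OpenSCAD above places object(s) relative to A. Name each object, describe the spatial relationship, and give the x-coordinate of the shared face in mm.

A is an open box. B is a bed frame. The bed frame is against the open box's +x side, with their −y faces flush. The x-coordinate of the shared face is 580 mm.

The open box's +x face and the bed frame's −x face are both at x = 580 mm.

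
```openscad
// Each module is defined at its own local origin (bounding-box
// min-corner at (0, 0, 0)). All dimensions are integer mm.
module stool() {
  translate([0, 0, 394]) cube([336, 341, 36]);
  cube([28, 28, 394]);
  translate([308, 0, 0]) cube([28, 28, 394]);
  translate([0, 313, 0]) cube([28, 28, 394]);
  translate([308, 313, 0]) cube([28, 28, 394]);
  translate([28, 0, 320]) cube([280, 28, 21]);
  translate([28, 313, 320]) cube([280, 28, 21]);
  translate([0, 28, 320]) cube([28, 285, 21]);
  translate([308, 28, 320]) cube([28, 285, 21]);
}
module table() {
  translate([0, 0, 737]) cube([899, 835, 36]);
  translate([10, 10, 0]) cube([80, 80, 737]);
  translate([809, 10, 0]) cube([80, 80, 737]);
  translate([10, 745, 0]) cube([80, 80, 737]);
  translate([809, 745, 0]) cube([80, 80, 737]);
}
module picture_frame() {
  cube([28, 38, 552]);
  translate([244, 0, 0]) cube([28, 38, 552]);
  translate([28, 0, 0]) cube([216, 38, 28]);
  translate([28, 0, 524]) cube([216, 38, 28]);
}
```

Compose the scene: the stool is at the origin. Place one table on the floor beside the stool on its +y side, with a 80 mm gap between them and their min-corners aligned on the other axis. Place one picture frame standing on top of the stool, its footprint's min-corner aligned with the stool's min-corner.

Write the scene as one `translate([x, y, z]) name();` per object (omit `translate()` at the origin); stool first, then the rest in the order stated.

stool();
translate([0, 421, 0]) table();
translate([0, 0, 430]) picture_frame();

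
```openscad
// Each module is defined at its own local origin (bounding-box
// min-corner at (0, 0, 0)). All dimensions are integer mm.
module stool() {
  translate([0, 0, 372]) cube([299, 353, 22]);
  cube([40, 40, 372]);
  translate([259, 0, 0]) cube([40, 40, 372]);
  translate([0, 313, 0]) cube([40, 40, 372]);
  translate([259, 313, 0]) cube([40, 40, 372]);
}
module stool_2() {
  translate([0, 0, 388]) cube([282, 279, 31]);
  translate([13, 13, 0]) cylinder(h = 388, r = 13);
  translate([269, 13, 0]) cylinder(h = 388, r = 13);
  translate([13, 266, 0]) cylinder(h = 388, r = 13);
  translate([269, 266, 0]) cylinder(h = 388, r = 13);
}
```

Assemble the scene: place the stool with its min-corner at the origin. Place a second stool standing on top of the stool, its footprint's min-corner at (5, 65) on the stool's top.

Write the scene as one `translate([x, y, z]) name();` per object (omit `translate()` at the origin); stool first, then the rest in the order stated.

stool();
translate([5, 65, 394]) stool_2();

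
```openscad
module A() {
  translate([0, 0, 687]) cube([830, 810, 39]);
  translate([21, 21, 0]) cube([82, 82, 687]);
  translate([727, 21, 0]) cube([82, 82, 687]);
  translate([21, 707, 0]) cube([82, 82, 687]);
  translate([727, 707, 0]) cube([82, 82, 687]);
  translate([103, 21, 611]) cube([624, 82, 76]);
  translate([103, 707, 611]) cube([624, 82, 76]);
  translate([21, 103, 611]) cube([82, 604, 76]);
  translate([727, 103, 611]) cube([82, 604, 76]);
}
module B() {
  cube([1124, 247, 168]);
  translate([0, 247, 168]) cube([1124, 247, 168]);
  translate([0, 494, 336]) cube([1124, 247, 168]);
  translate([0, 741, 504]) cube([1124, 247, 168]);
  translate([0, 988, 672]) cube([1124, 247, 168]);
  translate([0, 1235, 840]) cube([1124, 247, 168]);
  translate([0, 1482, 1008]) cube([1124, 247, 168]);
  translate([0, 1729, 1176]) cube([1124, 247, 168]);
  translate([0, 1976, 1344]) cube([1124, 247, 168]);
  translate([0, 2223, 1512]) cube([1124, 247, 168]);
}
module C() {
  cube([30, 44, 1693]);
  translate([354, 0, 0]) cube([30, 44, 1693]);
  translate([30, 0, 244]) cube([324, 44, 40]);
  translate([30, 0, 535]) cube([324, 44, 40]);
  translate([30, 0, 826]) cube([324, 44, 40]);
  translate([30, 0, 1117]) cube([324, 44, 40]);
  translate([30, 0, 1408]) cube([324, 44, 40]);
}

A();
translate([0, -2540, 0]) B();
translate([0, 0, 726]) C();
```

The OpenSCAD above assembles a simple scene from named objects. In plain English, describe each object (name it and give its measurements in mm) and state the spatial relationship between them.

A is a table: top 830 mm (x) × 810 mm (y), 39 mm thick, upper face at z = 726 mm, on four 82×82 mm square legs, each inset 21 mm from the nearest pair of top edges, running from z = 0 to the bottom of the top. Four apron rails, 82 mm thick and 76 mm tall, run between adjacent legs with their top edges flush with the underside of the top and their outer faces flush with the legs' outer faces.

B is a run of 10 identical solid stair steps. Each tread is 1124×247 mm and each step block is 168 mm high. Step 1 rests on the floor; step k is offset from step 1 by (k−1)×247 mm in y and (k−1)×168 mm in z.

C is a straight ladder. Two 30×44 mm vertical rails, 1693 mm tall, stand 384 mm apart (outside-to-outside) with their front faces coplanar on the −y side. 5 rungs, each 44 mm deep and 40 mm tall, span between the inner faces of the rails, front faces flush with the rails. The lowest rung's underside is at z = 244 mm and rungs are spaced 291 mm apart (underside to underside).

The staircase is on the floor beside the table on its −y side. The ladder is on top of the table.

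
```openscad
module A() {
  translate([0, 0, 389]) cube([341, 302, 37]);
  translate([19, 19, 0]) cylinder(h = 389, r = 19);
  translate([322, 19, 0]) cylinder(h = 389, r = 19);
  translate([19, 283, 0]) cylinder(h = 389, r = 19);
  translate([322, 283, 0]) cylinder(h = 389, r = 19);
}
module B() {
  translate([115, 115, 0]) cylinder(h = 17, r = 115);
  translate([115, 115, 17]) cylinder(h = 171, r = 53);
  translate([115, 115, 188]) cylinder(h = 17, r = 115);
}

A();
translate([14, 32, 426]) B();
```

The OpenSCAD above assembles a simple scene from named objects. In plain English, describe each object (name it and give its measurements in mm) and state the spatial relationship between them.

A is a four-legged stool. The seat is 341×302 mm, 37 mm thick, top at z = 426 mm. It stands on four round legs, each 38 mm in diameter, from z = 0 to the seat underside, each leg's axis is inset half a diameter from the nearest pair of seat edges (so the leg's bounding box is flush with the corner).

B is a spool: two coaxial disc flanges of radius 115 mm and thickness 17 mm, joined by a core cylinder of radius 53 mm and height 171 mm. The lower flange rests on z = 0 and the three cylinders share a vertical axis.

The spool is on top of the stool.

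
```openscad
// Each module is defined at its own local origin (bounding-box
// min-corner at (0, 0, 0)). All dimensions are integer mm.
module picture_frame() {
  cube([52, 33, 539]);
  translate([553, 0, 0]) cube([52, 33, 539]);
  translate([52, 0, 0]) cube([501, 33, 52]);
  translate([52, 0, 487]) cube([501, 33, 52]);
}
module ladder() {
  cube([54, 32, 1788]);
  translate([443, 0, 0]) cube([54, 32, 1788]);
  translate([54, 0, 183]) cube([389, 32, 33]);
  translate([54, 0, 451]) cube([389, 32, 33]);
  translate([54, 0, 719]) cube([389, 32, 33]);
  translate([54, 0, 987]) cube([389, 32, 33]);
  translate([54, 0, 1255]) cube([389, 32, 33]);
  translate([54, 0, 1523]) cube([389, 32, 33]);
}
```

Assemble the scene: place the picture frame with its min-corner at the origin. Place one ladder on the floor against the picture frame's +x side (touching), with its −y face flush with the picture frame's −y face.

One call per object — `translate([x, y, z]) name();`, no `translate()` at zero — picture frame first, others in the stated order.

picture_frame();
translate([605, 0, 0]) ladder();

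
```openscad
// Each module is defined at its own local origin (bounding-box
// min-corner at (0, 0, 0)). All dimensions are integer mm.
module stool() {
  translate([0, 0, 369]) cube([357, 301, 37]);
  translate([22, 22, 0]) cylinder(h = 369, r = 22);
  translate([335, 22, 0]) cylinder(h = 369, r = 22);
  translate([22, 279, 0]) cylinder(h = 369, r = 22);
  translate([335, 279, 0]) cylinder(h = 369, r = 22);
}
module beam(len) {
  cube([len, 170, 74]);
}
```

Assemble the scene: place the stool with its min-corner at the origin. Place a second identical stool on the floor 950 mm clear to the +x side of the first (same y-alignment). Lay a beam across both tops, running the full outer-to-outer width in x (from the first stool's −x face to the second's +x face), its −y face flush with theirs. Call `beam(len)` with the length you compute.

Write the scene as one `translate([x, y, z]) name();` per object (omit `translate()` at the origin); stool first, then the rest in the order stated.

stool();
translate([1307, 0, 0]) stool();
translate([0, 0, 406]) beam(1664);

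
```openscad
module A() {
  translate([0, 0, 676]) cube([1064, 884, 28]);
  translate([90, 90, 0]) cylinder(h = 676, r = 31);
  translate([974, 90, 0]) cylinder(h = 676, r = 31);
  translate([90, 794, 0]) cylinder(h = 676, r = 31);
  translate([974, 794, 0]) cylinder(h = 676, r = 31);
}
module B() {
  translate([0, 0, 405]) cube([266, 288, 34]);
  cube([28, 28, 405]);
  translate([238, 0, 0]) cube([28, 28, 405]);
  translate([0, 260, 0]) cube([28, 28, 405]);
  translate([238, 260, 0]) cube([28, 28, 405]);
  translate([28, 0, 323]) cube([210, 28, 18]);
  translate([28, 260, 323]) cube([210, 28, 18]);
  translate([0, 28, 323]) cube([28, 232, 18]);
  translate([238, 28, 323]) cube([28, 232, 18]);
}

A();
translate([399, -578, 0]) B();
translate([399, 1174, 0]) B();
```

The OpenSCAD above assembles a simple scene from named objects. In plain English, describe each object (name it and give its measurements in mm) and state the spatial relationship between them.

A is a table with a 1064×884 mm rectangular top, 28 mm thick, top surface at z = 704 mm, supported by four round legs of 62 mm diameter, each leg's bounding box inset 59 mm from the nearest pair of top edges, running from the floor.

B is a four-legged stool. The seat is a 266×288×34 mm slab whose top surface is at z = 439 mm; four square legs, each 28×28 mm in cross-section, run from the floor (z = 0) to the underside of the seat, each flush with a corner of the seat. Four stretchers, 28 mm wide and 18 mm tall, connect adjacent legs with their undersides at z = 323 mm, each running between the inner faces of the legs it joins and aligned with the legs' outer faces on the other axis.

Two stools sit around the table at the −y, +y sides.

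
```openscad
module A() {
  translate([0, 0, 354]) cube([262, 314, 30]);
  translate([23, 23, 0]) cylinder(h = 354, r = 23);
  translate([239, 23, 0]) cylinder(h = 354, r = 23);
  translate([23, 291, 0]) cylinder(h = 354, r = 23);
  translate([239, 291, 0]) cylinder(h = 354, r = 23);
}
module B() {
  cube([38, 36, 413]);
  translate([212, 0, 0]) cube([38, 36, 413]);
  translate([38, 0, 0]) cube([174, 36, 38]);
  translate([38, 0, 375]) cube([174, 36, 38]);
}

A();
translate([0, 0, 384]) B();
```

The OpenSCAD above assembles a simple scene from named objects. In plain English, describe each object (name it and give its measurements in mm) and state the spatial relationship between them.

A is a four-legged stool. The seat is 262×314 mm, 30 mm thick, top at z = 384 mm. It stands on four round legs, each 46 mm in diameter, from z = 0 to the seat underside, each leg's axis is inset half a diameter from the nearest pair of seat edges (so the leg's bounding box is flush with the corner).

B is a rectangular picture frame lying in the x–z plane (depth along y). The opening is 174 mm wide (x) by 337 mm tall (z), surrounded by a border 38 mm wide on all four sides. The frame is 36 mm deep and is made of two full-height vertical stiles with two horizontal rails fitted between them.

The picture frame is on top of the stool.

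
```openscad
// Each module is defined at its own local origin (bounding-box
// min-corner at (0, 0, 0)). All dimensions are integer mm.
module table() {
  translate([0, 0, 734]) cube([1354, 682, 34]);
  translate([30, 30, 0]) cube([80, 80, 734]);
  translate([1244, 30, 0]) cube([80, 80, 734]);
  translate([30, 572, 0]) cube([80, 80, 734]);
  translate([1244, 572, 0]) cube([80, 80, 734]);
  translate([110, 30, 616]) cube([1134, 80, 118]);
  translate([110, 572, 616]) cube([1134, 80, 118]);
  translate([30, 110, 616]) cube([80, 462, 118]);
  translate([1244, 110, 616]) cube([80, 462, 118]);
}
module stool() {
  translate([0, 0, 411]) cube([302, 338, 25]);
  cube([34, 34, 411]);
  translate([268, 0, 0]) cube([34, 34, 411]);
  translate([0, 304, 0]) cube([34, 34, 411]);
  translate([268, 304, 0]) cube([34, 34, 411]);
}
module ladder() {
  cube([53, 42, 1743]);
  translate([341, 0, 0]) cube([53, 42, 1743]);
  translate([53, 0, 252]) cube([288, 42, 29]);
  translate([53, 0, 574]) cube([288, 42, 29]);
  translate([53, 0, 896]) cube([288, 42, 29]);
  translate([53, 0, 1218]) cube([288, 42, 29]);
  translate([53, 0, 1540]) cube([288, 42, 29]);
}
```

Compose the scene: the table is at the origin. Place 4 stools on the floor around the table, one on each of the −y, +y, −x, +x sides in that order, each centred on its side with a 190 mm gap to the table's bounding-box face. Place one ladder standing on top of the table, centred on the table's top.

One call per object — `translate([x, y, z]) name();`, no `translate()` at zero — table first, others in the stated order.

table();
translate([526, -528, 0]) stool();
translate([526, 872, 0]) stool();
translate([-492, 172, 0]) stool();
translate([1544, 172, 0]) stool();
translate([480, 320, 768]) ladder();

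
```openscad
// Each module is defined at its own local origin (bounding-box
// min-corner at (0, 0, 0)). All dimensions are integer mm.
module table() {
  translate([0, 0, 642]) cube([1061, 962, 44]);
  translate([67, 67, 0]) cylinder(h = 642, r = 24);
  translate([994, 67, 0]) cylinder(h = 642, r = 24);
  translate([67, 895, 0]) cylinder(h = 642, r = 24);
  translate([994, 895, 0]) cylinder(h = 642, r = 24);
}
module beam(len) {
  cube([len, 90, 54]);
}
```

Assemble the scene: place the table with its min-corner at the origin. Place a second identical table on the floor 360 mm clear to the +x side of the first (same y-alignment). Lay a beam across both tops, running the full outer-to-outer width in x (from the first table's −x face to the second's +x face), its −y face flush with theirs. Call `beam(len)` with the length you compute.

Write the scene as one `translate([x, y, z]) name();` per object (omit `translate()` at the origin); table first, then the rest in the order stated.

table();
translate([1421, 0, 0]) table();
translate([0, 0, 686]) beam(2482);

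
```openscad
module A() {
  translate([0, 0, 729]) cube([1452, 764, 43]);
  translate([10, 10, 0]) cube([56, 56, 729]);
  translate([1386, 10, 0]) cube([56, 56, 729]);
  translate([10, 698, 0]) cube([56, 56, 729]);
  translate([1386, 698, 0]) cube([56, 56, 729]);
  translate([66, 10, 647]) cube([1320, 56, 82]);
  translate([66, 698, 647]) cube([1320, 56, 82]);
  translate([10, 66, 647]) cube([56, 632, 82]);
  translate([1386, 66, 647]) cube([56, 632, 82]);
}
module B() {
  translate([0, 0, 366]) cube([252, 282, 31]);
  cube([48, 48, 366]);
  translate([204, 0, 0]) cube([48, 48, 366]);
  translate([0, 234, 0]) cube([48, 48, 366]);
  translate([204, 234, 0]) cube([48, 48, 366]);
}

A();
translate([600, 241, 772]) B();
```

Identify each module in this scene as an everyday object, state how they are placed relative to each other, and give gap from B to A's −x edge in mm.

A is a table. B is a stool. The stool is on top of the table, centred. The gap from the stool to the table's −x edge is 600 mm.

The stool's min-x is at 600; the table's min-x is 0; gap = 600 mm.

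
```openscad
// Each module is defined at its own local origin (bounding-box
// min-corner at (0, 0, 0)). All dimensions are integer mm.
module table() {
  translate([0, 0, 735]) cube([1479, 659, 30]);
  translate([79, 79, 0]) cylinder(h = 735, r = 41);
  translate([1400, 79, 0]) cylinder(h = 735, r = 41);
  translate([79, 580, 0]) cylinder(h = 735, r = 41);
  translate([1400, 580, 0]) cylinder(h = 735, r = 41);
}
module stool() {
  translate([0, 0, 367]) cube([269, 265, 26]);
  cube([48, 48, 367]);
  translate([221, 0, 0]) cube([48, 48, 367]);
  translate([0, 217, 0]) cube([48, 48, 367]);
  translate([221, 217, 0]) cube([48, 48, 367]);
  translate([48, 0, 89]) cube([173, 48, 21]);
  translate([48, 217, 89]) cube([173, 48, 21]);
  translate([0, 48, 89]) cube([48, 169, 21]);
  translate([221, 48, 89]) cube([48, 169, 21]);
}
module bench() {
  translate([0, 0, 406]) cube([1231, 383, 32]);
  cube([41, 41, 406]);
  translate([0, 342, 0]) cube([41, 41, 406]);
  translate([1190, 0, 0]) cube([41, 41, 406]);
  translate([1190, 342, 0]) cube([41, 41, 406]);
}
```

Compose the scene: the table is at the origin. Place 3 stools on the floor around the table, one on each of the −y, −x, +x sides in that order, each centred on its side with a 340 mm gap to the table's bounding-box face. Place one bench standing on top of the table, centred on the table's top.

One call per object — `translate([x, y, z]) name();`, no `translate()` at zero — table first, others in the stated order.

table();
translate([605, -605, 0]) stool();
translate([-609, 197, 0]) stool();
translate([1819, 197, 0]) stool();
translate([124, 138, 765]) bench();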